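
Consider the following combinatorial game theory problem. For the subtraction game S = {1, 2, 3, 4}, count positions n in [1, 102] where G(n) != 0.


Subtraction set S = {1, 2, 3, 4}, so G(n) = n mod 5.
G(n) = 0 when n is a multiple of 5.
Multiples of 5 in [1, 102]: 20
N-positions (nonzero Grundy) = 102 - 20 = 82

82


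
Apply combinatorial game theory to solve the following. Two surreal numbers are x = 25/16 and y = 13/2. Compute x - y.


x = 25/16, y = 13/2
Converting to common denominator: 16
x = 25/16, y = 104/16
x - y = 25/16 - 13/2 = -79/16

-79/16


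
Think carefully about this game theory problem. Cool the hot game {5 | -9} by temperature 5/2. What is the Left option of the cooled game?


Original game: {5 | -9} (a switch {a | b} with a > b).
Cooling by t (for t below the temperature (a - b)/2 = 7) taxes each move by t: {a | b} cooled by t is {a - t | b + t}.
Cooling amount: t = 5/2
Cooled Left option: 5 - 5/2 = 5/2
Cooled Right option: -9 + 5/2 = -13/2
Cooled game: {5/2 | -13/2}
Left option = 5/2

5/2


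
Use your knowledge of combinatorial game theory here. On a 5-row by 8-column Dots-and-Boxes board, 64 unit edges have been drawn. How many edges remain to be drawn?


Grid: 5 x 8 boxes, i.e. 6 rows and 9 columns of dots.
Horizontal edges: (rows + 1) * cols = 6 * 8 = 48
Vertical edges: rows * (cols + 1) = 5 * 9 = 45
Total edges: 48 + 45 = 93
Edges drawn: 64
Remaining: 93 - 64 = 29

29


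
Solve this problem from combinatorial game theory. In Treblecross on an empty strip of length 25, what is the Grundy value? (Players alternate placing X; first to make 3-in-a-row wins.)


Treblecross: place X on empty cells; 3-in-a-row wins.
Playing within two cells of an existing X lets the opponent win at once, so sensible play treats the cells i-2..i+2 around each X as dead. The player left with no safe cell loses, so this is a normal-play take-away game on strips of safe cells.
Placing X at cell i (0-indexed) of a strip of k safe cells leaves independent strips of sizes max(0, i-2) and max(0, k-i-3). Hence G(k) = mex{ G(max(0,i-2)) XOR G(max(0,k-i-3)) : 0 <= i < k }, with G(0) = 0.
G(1): splits (0,0):0^0=0 -> mex({0}) = 1
G(2): splits (0,0):0^0=0 -> mex({0}) = 1
G(3): splits (0,0):0^0=0 -> mex({0}) = 1
G(4): splits (0,1):0^1=1 (0,0):0^0=0 -> mex({0, 1}) = 2
G(5): splits (0,2):0^1=1 (0,1):0^1=1 (0,0):0^0=0 -> mex({0, 1}) = 2
G(6) = mex({1}) = 0
G(7) = mex({0, 1, 2}) = 3
G(8) = mex({0, 1, 2}) = 3
G(9) = mex({0, 2}) = 1
G(10) = mex({0, 2, 3}) = 1
G(11) = mex({0, 3}) = 1
G(12) = mex({1, 3}) = 0
G(13) = mex({0, 1, 2, 3}) = 4
G(14) = mex({0, 1, 2}) = 3
G(15) = mex({0, 1, 2}) = 3
G(16) = mex({0, 1, 2, 4}) = 3
G(17) = mex({0, 1, 3, 4}) = 2
G(18) = mex({0, 1, 3, 4}) = 2
G(19) = mex({0, 1, 3, 5}) = 2
G(20) = mex({0, 1, 2, 3, 5}) = 4
G(21) = mex({0, 1, 2, 3, 5}) = 4
G(22) = mex({1, 2, 6}) = 0
G(23) = mex({0, 1, 2, 3, 4, 6}) = 5
G(24) = mex({0, 1, 2, 3, 4}) = 5
G(25) = mex({0, 1, 3, 4, 7}) = 2
Therefore G(25) = 2.

2


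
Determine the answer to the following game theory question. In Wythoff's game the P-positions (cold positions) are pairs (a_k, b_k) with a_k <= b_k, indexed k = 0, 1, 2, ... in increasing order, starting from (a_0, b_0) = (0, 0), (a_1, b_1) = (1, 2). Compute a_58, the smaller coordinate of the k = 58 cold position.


By Wythoff's theorem, a_k = floor(k * phi) and b_k = floor(k * phi^2) = a_k + k, where phi = (1 + sqrt(5))/2 is the golden ratio.
phi = (1 + sqrt(5))/2 = 1.618034
k = 58
k * phi = 58 * 1.618034 = 93.845971
a_58 = floor(k * phi) = 93

93


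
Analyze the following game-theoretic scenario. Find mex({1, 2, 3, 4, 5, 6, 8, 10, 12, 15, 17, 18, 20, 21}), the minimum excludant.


Set = {1, 2, 3, 4, 5, 6, 8, 10, 12, 15, 17, 18, 20, 21}
0 is NOT in the set. This is the mex.
mex = 0

0


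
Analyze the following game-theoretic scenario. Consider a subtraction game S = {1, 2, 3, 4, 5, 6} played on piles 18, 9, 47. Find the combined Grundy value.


Subtraction set: {1, 2, 3, 4, 5, 6}
For this subtraction set, G(n) = n mod 7 (period = max + 1 = 7).
Pile 1 (size 18): G(18) = 18 mod 7 = 4
Pile 2 (size 9): G(9) = 9 mod 7 = 2
Pile 3 (size 47): G(47) = 47 mod 7 = 5
Total Grundy value = XOR of all: 4 XOR 2 XOR 5 = 3

3


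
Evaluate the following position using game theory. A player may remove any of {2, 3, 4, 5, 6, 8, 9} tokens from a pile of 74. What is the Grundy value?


The subtraction set is S = {2, 3, 4, 5, 6, 8, 9}.
G(k) = mex{ G(k - s) : s in S, s <= k }. We compute iteratively: G(0) = 0.
G(1) = mex({}) = 0
G(2) = mex({0}) = 1
G(3) = mex({0}) = 1
G(4) = mex({0, 1}) = 2
G(5) = mex({0, 1}) = 2
G(6) = mex({0, 1, 2}) = 3
G(7) = mex({0, 1, 2}) = 3
G(8) = mex({0, 1, 2, 3}) = 4
G(9) = mex({0, 1, 2, 3}) = 4
G(10) = mex({0, 1, 2, 3, 4}) = 5
G(11) = mex({1, 2, 3, 4}) = 0
G(12) = mex({1, 2, 3, 4, 5}) = 0
G(13) = mex({0, 2, 3, 4, 5}) = 1
G(14) = mex({0, 2, 3, 4, 5}) = 1
G(15) = mex({0, 1, 3, 4, 5}) = 2
G(16) = mex({0, 1, 3, 4, 5}) = 2
G(17) = mex({0, 1, 2, 4}) = 3
G(18) = mex({0, 1, 2, 4, 5}) = 3
G(19) = mex({0, 1, 2, 3, 5}) = 4
Observe that G(11)..G(19) = 0, 0, 1, 1, 2, 2, 3, 3, 4 repeats G(0)..G(8) = 0, 0, 1, 1, 2, 2, 3, 3, 4.
For k >= max(S) = 9, G(k) is determined by the previous 9 values G(k-9)..G(k-1); a window of 9 consecutive values has recurred shifted by 11, so by induction G(k + 11) = G(k) for all k >= 0: the sequence is periodic from the start with period 11.
One period: G(0..10) = 0, 0, 1, 1, 2, 2, 3, 3, 4, 4, 5.
74 mod 11 = 8, so G(74) = G(8) = 4.

4


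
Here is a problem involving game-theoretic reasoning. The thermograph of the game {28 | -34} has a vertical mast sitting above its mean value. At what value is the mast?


Game = {28 | -34}, a switch {a | b} with numbers a > b.
Its thermograph has left wall a - t and right wall b + t, which meet at t = (a - b)/2, where both equal (a + b)/2. So the mast (mean value) is at (a + b)/2.
Mean = (28 + (-34))/2 = -6/2 = -3

-3


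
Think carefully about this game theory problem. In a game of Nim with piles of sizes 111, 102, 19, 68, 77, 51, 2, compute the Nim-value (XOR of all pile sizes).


We need the XOR (exclusive or) of all pile sizes.
After XOR-ing pile 1 (size 111): 0 XOR 111 = 111
After XOR-ing pile 2 (size 102): 111 XOR 102 = 9
After XOR-ing pile 3 (size 19): 9 XOR 19 = 26
After XOR-ing pile 4 (size 68): 26 XOR 68 = 94
After XOR-ing pile 5 (size 77): 94 XOR 77 = 19
After XOR-ing pile 6 (size 51): 19 XOR 51 = 32
After XOR-ing pile 7 (size 2): 32 XOR 2 = 34
The Nim-value of this position is 34.

34


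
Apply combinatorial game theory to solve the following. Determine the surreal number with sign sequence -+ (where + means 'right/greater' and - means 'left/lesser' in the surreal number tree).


Sign expansion: -+
Rule: track bounds (lo, hi), initially (-inf, +inf). On '+', the current value becomes lo and we move to the simplest number in (value, hi): value + 1 if hi = +inf, otherwise the midpoint (value + hi)/2. On '-', the current value becomes hi and we move to value - 1 if lo = -inf, otherwise the midpoint (lo + value)/2.
Start at 0.
Step 1: sign = -, move left. Bounds: (-inf, 0). Value = -1
Step 2: sign = +, move right. Bounds: (-1, 0). Value = -1/2
The surreal number with sign expansion -+ is -1/2.

-1/2


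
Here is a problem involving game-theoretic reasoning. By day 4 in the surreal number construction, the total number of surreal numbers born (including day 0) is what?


Day 0: {|} = 0 is born. Count = 1.
Day n: the number of surreal numbers born by day n is 2^(n+1) - 1.
By day 0: 2^1 - 1 = 1
By day 1: 2^2 - 1 = 3
By day 2: 2^3 - 1 = 7
By day 3: 2^4 - 1 = 15
By day 4: 2^5 - 1 = 31
By day 4: 31 surreal numbers.

31


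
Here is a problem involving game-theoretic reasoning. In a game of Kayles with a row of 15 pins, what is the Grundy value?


Kayles: a move removes 1 or 2 adjacent pins from a contiguous row.
Removing pins from a row of k leaves two independent rows (a, b) with a + b = k - 1 (one pin) or a + b = k - 2 (two pins); an end removal gives a = 0.
By Sprague-Grundy, G(k) = mex{ G(a) XOR G(b) } over all these splits. G(0) = 0.
G(1): splits (0,0):0^0=0 -> mex({0}) = 1
G(2): splits (0,1):0^1=1 (0,0):0^0=0 -> mex({0, 1}) = 2
G(3): splits (0,2):0^2=2 (1,1):1^1=0 (0,1):0^1=1 -> mex({0, 1, 2}) = 3
G(4): splits (0,3):0^3=3 (1,2):1^2=3 (0,2):0^2=2 (1,1):1^1=0 -> mex({0, 2, 3}) = 1
G(5): splits (0,4):0^1=1 (1,3):1^3=2 (2,2):2^2=0 (0,3):0^3=3 (1,2):1^2=3 -> mex({0, 1, 2, 3}) = 4
G(6) = mex({0, 1, 2, 4}) = 3
G(7) = mex({0, 1, 3, 4, 5}) = 2
G(8) = mex({0, 2, 3, 5, 6}) = 1
G(9) = mex({0, 1, 2, 3, 6, 7}) = 4
G(10) = mex({0, 1, 3, 4, 5, 7}) = 2
G(11) = mex({0, 1, 2, 3, 4, 5}) = 6
G(12) = mex({0, 1, 2, 3, 5, 6, 7}) = 4
G(13) = mex({0, 2, 3, 4, 6, 7}) = 1
G(14) = mex({0, 1, 4, 5, 6, 7}) = 2
G(15) = mex({0, 1, 2, 3, 4, 5, 6}) = 7
Therefore G(15) = 7.

7


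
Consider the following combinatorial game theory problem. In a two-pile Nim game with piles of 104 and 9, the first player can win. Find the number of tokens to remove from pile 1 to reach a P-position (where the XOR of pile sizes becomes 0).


Piles: 104 and 9
Current XOR: 104 XOR 9 = 97 (non-zero, so this is an N-position).
To make the XOR zero, we need to find a move that balances the piles.
For pile 1 (size 104): target = 104 XOR 97 = 9
We reduce pile 1 from 104 to 9.
Tokens removed: 104 - 9 = 95
Verification: 9 XOR 9 = 0

95


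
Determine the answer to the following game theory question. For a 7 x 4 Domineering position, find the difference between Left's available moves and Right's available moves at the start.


Board is 7 x 4 (rows x cols).
Left (vertical) placements: (rows-1) * cols = 6 * 4 = 24
Right (horizontal) placements: rows * (cols-1) = 7 * 3 = 21
Advantage = Left - Right = 24 - 21 = 3

3


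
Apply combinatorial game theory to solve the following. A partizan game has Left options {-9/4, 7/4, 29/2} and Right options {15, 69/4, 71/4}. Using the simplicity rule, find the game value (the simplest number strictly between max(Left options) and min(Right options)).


Left options: {-9/4, 7/4, 29/2}, max = 29/2
Right options: {15, 69/4, 71/4}, min = 15
All options are numbers and max(Left) < min(Right), so by the simplicity theorem the value is the simplest (earliest-born) number strictly between 29/2 and 15.
No integer lies strictly between 29/2 and 15, so the value is the dyadic rational m/2^k in the interval with the smallest k (then m odd); search k = 1, 2, ...:
Denominator 2: no odd multiple of 1/2 lies strictly between 29/2 and 15.
Denominator 4: 59/4 lies strictly between 29/2 and 15 -- found.
The simplest number in the interval is 59/4.
Game value = 59/4

59/4


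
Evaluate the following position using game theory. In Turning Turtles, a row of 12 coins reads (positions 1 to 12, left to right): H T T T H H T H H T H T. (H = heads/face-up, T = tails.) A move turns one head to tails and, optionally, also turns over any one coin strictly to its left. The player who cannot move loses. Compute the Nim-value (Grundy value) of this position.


Coins: H T T T H H T H H T H T
Key fact: a single head at position k behaves exactly like a Nim heap of size k (turning it to T and optionally flipping a coin at j < k corresponds to moving the heap from k to j, or to 0), and heads combine as a disjunctive sum (two heads at the same place would cancel, matching j XOR j = 0). So the Nim-value is the XOR of the 1-indexed positions of the heads.
Face-up positions (1-indexed): [1, 5, 6, 8, 9, 11]
XOR 0 with 1: 0 XOR 1 = 1
XOR 1 with 5: 1 XOR 5 = 4
XOR 4 with 6: 4 XOR 6 = 2
XOR 2 with 8: 2 XOR 8 = 10
XOR 10 with 9: 10 XOR 9 = 3
XOR 3 with 11: 3 XOR 11 = 8
Nim-value = 8

8


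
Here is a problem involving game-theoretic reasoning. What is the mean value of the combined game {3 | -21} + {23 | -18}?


G1 = {3 | -21}, G2 = {23 | -18}
Each is a switch {a | b} with numbers a > b; its mean value is (a + b)/2, and mean value is additive over game sums: m(G1 + G2) = m(G1) + m(G2).
Mean of G1 = (3 + (-21))/2 = -18/2 = -9
Mean of G2 = (23 + (-18))/2 = 5/2 = 5/2
Mean of G1 + G2 = -9 + 5/2 = -13/2

-13/2


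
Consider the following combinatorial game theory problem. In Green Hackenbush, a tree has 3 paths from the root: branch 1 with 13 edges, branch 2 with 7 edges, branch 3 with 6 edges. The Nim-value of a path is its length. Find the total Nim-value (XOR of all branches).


The tree has 3 branches from the ground vertex.
In Green Hackenbush, the Nim-value of a simple path of length k is k.
Branch 1: length 13, Nim-value = 13
Branch 2: length 7, Nim-value = 7
Branch 3: length 6, Nim-value = 6
Total Nim-value = XOR of all branch values:
0 XOR 13 = 13
13 XOR 7 = 10
10 XOR 6 = 12
Nim-value of the tree = 12

12


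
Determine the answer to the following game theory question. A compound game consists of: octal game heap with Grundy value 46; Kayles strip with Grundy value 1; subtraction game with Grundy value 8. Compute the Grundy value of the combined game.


By the Sprague-Grundy theorem, the Grundy value of a sum of games is the XOR of individual Grundy values.
octal game heap: Grundy value = 46. Running XOR: 0 XOR 46 = 46
Kayles strip: Grundy value = 1. Running XOR: 46 XOR 1 = 47
subtraction game: Grundy value = 8. Running XOR: 47 XOR 8 = 39
The combined Grundy value is 39.

39


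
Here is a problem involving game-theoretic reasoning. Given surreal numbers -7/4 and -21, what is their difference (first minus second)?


x = -7/4, y = -21
Converting to common denominator: 4
x = -7/4, y = -84/4
x - y = -7/4 - -21 = 77/4

77/4


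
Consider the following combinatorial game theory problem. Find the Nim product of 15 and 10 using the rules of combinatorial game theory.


Nim multiplication is bilinear over XOR: (u XOR v) * w = (u*w) XOR (v*w).
So we split each operand into its bit components and XOR the pairwise Nim products.
15 = 1 + 2 + 4 + 8 (as XOR of powers of 2).
10 = 2 + 8 (as XOR of powers of 2).
Using the standard Nim-product table on single bits:
  2*2 = 3,   2*4 = 8,   2*8 = 12,
  4*4 = 6,   4*8 = 11,  8*8 = 13,
and  1*x = x (identity), k*l = l*k (commutative).
Pairwise Nim products:
  1 * 2 = 2
  1 * 8 = 8
  2 * 2 = 3
  2 * 8 = 12
  4 * 2 = 8
  4 * 8 = 11
  8 * 2 = 12
  8 * 8 = 13
XOR them: 2 XOR 8 XOR 3 XOR 12 XOR 8 XOR 11 XOR 12 XOR 13 = 7.
Result: 15 * 10 = 7 (in Nim).

7


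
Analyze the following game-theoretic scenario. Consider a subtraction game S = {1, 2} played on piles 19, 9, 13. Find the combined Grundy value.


Subtraction set: {1, 2}
For this subtraction set, G(n) = n mod 3 (period = max + 1 = 3).
Pile 1 (size 19): G(19) = 19 mod 3 = 1
Pile 2 (size 9): G(9) = 9 mod 3 = 0
Pile 3 (size 13): G(13) = 13 mod 3 = 1
Total Grundy value = XOR of all: 1 XOR 0 XOR 1 = 0

0


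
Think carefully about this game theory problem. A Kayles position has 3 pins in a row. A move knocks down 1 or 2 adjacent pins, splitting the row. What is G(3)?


Kayles: a move removes 1 or 2 adjacent pins from a contiguous row.
Removing pins from a row of k leaves two independent rows (a, b) with a + b = k - 1 (one pin) or a + b = k - 2 (two pins); an end removal gives a = 0.
By Sprague-Grundy, G(k) = mex{ G(a) XOR G(b) } over all these splits. G(0) = 0.
G(1): splits (0,0):0^0=0 -> mex({0}) = 1
G(2): splits (0,1):0^1=1 (0,0):0^0=0 -> mex({0, 1}) = 2
G(3): splits (0,2):0^2=2 (1,1):1^1=0 (0,1):0^1=1 -> mex({0, 1, 2}) = 3
Therefore G(3) = 3.

3


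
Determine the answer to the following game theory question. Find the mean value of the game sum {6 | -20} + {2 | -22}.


G1 = {6 | -20}, G2 = {2 | -22}
Each is a switch {a | b} with numbers a > b; its mean value is (a + b)/2, and mean value is additive over game sums: m(G1 + G2) = m(G1) + m(G2).
Mean of G1 = (6 + (-20))/2 = -14/2 = -7
Mean of G2 = (2 + (-22))/2 = -20/2 = -10
Mean of G1 + G2 = -7 + -10 = -17

-17


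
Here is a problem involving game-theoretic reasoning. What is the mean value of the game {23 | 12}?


Game = {23 | 12}, a switch {a | b} with numbers a > b.
Its thermograph has left wall a - t and right wall b + t, which meet at t = (a - b)/2, where both equal (a + b)/2. So the mast (mean value) is at (a + b)/2.
Mean = (23 + (12))/2 = 35/2 = 35/2

35/2


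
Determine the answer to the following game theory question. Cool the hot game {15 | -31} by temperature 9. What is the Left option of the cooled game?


Original game: {15 | -31} (a switch {a | b} with a > b).
Cooling by t (for t below the temperature (a - b)/2 = 23) taxes each move by t: {a | b} cooled by t is {a - t | b + t}.
Cooling amount: t = 9
Cooled Left option: 15 - 9 = 6
Cooled Right option: -31 + 9 = -22
Cooled game: {6 | -22}
Left option = 6

6


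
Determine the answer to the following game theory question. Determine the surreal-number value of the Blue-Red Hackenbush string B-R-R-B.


Edges (from ground): B-R-R-B
By Berlekamp's sign-expansion rule, a Blue-Red Hackenbush stalk has the value of the surreal number whose sign sequence is the edge sequence with B -> + and R -> -.
Sign sequence: +--+
Trace the sign expansion in the surreal number tree, starting from 0:
Edge 1: B (sign +) -> bounds (0, +inf), value = 1
Edge 2: R (sign -) -> bounds (0, 1), value = 1/2
Edge 3: R (sign -) -> bounds (0, 1/2), value = 1/4
Edge 4: B (sign +) -> bounds (1/4, 1/2), value = 3/8
Game value = 3/8

3/8


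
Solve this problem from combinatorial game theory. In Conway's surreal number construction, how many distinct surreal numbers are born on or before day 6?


Day 0: {|} = 0 is born. Count = 1.
Day n: the number of surreal numbers born by day n is 2^(n+1) - 1.
By day 0: 2^1 - 1 = 1
By day 1: 2^2 - 1 = 3
By day 2: 2^3 - 1 = 7
By day 3: 2^4 - 1 = 15
By day 4: 2^5 - 1 = 31
By day 5: 2^6 - 1 = 63
By day 6: 2^7 - 1 = 127
By day 6: 127 surreal numbers.

127


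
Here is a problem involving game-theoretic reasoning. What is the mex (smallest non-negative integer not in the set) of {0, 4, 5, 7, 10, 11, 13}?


Set = {0, 4, 5, 7, 10, 11, 13}
0 is in the set.
1 is NOT in the set. This is the mex.
mex = 1

1


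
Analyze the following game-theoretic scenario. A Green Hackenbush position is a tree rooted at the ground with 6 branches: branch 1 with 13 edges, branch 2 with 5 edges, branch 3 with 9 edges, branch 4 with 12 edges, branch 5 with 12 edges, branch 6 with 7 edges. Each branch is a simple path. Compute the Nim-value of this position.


The tree has 6 branches from the ground vertex.
In Green Hackenbush, the Nim-value of a simple path of length k is k.
Branch 1: length 13, Nim-value = 13
Branch 2: length 5, Nim-value = 5
Branch 3: length 9, Nim-value = 9
Branch 4: length 12, Nim-value = 12
Branch 5: length 12, Nim-value = 12
Branch 6: length 7, Nim-value = 7
Total Nim-value = XOR of all branch values:
0 XOR 13 = 13
13 XOR 5 = 8
8 XOR 9 = 1
1 XOR 12 = 13
13 XOR 12 = 1
1 XOR 7 = 6
Nim-value of the tree = 6

6


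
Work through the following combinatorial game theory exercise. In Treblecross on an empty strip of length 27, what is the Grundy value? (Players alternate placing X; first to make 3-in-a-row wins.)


Treblecross: place X on empty cells; 3-in-a-row wins.
Playing within two cells of an existing X lets the opponent win at once, so sensible play treats the cells i-2..i+2 around each X as dead. The player left with no safe cell loses, so this is a normal-play take-away game on strips of safe cells.
Placing X at cell i (0-indexed) of a strip of k safe cells leaves independent strips of sizes max(0, i-2) and max(0, k-i-3). Hence G(k) = mex{ G(max(0,i-2)) XOR G(max(0,k-i-3)) : 0 <= i < k }, with G(0) = 0.
G(1): splits (0,0):0^0=0 -> mex({0}) = 1
G(2): splits (0,0):0^0=0 -> mex({0}) = 1
G(3): splits (0,0):0^0=0 -> mex({0}) = 1
G(4): splits (0,1):0^1=1 (0,0):0^0=0 -> mex({0, 1}) = 2
G(5): splits (0,2):0^1=1 (0,1):0^1=1 (0,0):0^0=0 -> mex({0, 1}) = 2
G(6) = mex({1}) = 0
G(7) = mex({0, 1, 2}) = 3
G(8) = mex({0, 1, 2}) = 3
G(9) = mex({0, 2}) = 1
G(10) = mex({0, 2, 3}) = 1
G(11) = mex({0, 3}) = 1
G(12) = mex({1, 3}) = 0
G(13) = mex({0, 1, 2, 3}) = 4
G(14) = mex({0, 1, 2}) = 3
G(15) = mex({0, 1, 2}) = 3
G(16) = mex({0, 1, 2, 4}) = 3
G(17) = mex({0, 1, 3, 4}) = 2
G(18) = mex({0, 1, 3, 4}) = 2
G(19) = mex({0, 1, 3, 5}) = 2
G(20) = mex({0, 1, 2, 3, 5}) = 4
G(21) = mex({0, 1, 2, 3, 5}) = 4
G(22) = mex({1, 2, 6}) = 0
G(23) = mex({0, 1, 2, 3, 4, 6}) = 5
G(24) = mex({0, 1, 2, 3, 4}) = 5
G(25) = mex({0, 1, 3, 4, 7}) = 2
G(26) = mex({0, 1, 3, 4, 5, 7}) = 2
G(27) = mex({0, 1, 3, 5}) = 2
Therefore G(27) = 2.

2


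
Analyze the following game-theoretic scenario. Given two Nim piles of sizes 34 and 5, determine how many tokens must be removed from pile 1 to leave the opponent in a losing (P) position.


Piles: 34 and 5
Current XOR: 34 XOR 5 = 39 (non-zero, so this is an N-position).
To make the XOR zero, we need to find a move that balances the piles.
For pile 1 (size 34): target = 34 XOR 39 = 5
We reduce pile 1 from 34 to 5.
Tokens removed: 34 - 5 = 29
Verification: 5 XOR 5 = 0

29


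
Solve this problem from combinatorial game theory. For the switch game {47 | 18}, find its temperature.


The game is {47 | 18}, a switch {a | b} with numbers a > b.
Cooling {a | b} by t gives {a - t | b + t}, which stops being hot when a - t = b + t, i.e. at t = (a - b)/2. So the temperature of a switch is (a - b)/2.
Temperature = (Left option - Right option) / 2
= (47 - (18)) / 2
= 29 / 2
= 29/2

29/2


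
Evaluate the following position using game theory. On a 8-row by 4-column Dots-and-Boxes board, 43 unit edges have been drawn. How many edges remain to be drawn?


Grid: 8 x 4 boxes, i.e. 9 rows and 5 columns of dots.
Horizontal edges: (rows + 1) * cols = 9 * 4 = 36
Vertical edges: rows * (cols + 1) = 8 * 5 = 40
Total edges: 36 + 40 = 76
Edges drawn: 43
Remaining: 76 - 43 = 33

33


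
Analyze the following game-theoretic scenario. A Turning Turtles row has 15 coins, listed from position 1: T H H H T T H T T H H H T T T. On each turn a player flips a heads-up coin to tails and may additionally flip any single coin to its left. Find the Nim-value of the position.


Coins: T H H H T T H T T H H H T T T
Key fact: a single head at position k behaves exactly like a Nim heap of size k (turning it to T and optionally flipping a coin at j < k corresponds to moving the heap from k to j, or to 0), and heads combine as a disjunctive sum (two heads at the same place would cancel, matching j XOR j = 0). So the Nim-value is the XOR of the 1-indexed positions of the heads.
Face-up positions (1-indexed): [2, 3, 4, 7, 10, 11, 12]
XOR 0 with 2: 0 XOR 2 = 2
XOR 2 with 3: 2 XOR 3 = 1
XOR 1 with 4: 1 XOR 4 = 5
XOR 5 with 7: 5 XOR 7 = 2
XOR 2 with 10: 2 XOR 10 = 8
XOR 8 with 11: 8 XOR 11 = 3
XOR 3 with 12: 3 XOR 12 = 15
Nim-value = 15

15


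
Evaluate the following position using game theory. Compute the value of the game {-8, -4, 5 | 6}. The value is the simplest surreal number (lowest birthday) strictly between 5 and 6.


Left options: {-8, -4, 5}, max = 5
Right options: {6}, min = 6
All options are numbers and max(Left) < min(Right), so by the simplicity theorem the value is the simplest (earliest-born) number strictly between 5 and 6.
No integer lies strictly between 5 and 6, so the value is the dyadic rational m/2^k in the interval with the smallest k (then m odd); search k = 1, 2, ...:
Denominator 2: 11/2 lies strictly between 5 and 6 -- found.
The simplest number in the interval is 11/2.
Game value = 11/2

11/2


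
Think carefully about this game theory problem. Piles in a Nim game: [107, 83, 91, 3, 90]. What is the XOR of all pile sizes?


We need the XOR (exclusive or) of all pile sizes.
After XOR-ing pile 1 (size 107): 0 XOR 107 = 107
After XOR-ing pile 2 (size 83): 107 XOR 83 = 56
After XOR-ing pile 3 (size 91): 56 XOR 91 = 99
After XOR-ing pile 4 (size 3): 99 XOR 3 = 96
After XOR-ing pile 5 (size 90): 96 XOR 90 = 58
The Nim-value of this position is 58.

58


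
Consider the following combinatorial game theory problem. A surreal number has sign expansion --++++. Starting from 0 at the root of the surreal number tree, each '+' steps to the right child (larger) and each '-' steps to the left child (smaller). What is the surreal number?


Sign expansion: --++++
Rule: track bounds (lo, hi), initially (-inf, +inf). On '+', the current value becomes lo and we move to the simplest number in (value, hi): value + 1 if hi = +inf, otherwise the midpoint (value + hi)/2. On '-', the current value becomes hi and we move to value - 1 if lo = -inf, otherwise the midpoint (lo + value)/2.
Start at 0.
Step 1: sign = -, move left. Bounds: (-inf, 0). Value = -1
Step 2: sign = -, move left. Bounds: (-inf, -1). Value = -2
Step 3: sign = +, move right. Bounds: (-2, -1). Value = -3/2
Step 4: sign = +, move right. Bounds: (-3/2, -1). Value = -5/4
Step 5: sign = +, move right. Bounds: (-5/4, -1). Value = -9/8
Step 6: sign = +, move right. Bounds: (-9/8, -1). Value = -17/16
The surreal number with sign expansion --++++ is -17/16.

-17/16


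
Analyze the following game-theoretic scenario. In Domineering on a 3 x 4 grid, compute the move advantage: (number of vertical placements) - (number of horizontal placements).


Board is 3 x 4 (rows x cols).
Left (vertical) placements: (rows-1) * cols = 2 * 4 = 8
Right (horizontal) placements: rows * (cols-1) = 3 * 3 = 9
Advantage = Left - Right = 8 - 9 = -1

-1


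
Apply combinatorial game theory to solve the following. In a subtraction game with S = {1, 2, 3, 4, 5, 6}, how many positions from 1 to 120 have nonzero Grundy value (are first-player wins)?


Subtraction set S = {1, 2, 3, 4, 5, 6}, so G(n) = n mod 7.
G(n) = 0 when n is a multiple of 7.
Multiples of 7 in [1, 120]: 17
N-positions (nonzero Grundy) = 120 - 17 = 103

103


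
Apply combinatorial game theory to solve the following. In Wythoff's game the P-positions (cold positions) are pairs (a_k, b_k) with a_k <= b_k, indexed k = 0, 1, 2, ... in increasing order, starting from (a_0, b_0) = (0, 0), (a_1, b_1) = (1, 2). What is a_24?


By Wythoff's theorem, a_k = floor(k * phi) and b_k = floor(k * phi^2) = a_k + k, where phi = (1 + sqrt(5))/2 is the golden ratio.
phi = (1 + sqrt(5))/2 = 1.618034
k = 24
k * phi = 24 * 1.618034 = 38.832816
a_24 = floor(k * phi) = 38

38


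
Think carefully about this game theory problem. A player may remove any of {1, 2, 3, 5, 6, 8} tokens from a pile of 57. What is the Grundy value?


The subtraction set is S = {1, 2, 3, 5, 6, 8}.
G(k) = mex{ G(k - s) : s in S, s <= k }. We compute iteratively: G(0) = 0.
G(1) = mex({0}) = 1
G(2) = mex({0, 1}) = 2
G(3) = mex({0, 1, 2}) = 3
G(4) = mex({1, 2, 3}) = 0
G(5) = mex({0, 2, 3}) = 1
G(6) = mex({0, 1, 3}) = 2
G(7) = mex({0, 1, 2}) = 3
G(8) = mex({0, 1, 2, 3}) = 4
G(9) = mex({0, 1, 2, 3, 4}) = 5
G(10) = mex({0, 1, 2, 3, 4, 5}) = 6
G(11) = mex({1, 2, 3, 4, 5, 6}) = 0
G(12) = mex({0, 2, 3, 5, 6}) = 1
G(13) = mex({0, 1, 3, 4, 6}) = 2
G(14) = mex({0, 1, 2, 4, 5}) = 3
G(15) = mex({1, 2, 3, 5, 6}) = 0
G(16) = mex({0, 2, 3, 4, 6}) = 1
G(17) = mex({0, 1, 3, 5}) = 2
G(18) = mex({0, 1, 2, 6}) = 3
Observe that G(11)..G(18) = 0, 1, 2, 3, 0, 1, 2, 3 repeats G(0)..G(7) = 0, 1, 2, 3, 0, 1, 2, 3.
For k >= max(S) = 8, G(k) is determined by the previous 8 values G(k-8)..G(k-1); a window of 8 consecutive values has recurred shifted by 11, so by induction G(k + 11) = G(k) for all k >= 0: the sequence is periodic from the start with period 11.
One period: G(0..10) = 0, 1, 2, 3, 0, 1, 2, 3, 4, 5, 6.
57 mod 11 = 2, so G(57) = G(2) = 2.

2


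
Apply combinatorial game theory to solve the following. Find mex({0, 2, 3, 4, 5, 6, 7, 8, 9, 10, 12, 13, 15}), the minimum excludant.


Set = {0, 2, 3, 4, 5, 6, 7, 8, 9, 10, 12, 13, 15}
0 is in the set.
1 is NOT in the set. This is the mex.
mex = 1

1


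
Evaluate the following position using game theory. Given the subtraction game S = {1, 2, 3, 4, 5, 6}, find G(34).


The subtraction set is S = {1, 2, 3, 4, 5, 6}.
G(k) = mex{ G(k - s) : s in S, s <= k }. We compute iteratively: G(0) = 0.
G(1) = mex({0}) = 1
G(2) = mex({0, 1}) = 2
G(3) = mex({0, 1, 2}) = 3
G(4) = mex({0, 1, 2, 3}) = 4
G(5) = mex({0, 1, 2, 3, 4}) = 5
G(6) = mex({0, 1, 2, 3, 4, 5}) = 6
G(7) = mex({1, 2, 3, 4, 5, 6}) = 0
G(8) = mex({0, 2, 3, 4, 5, 6}) = 1
G(9) = mex({0, 1, 3, 4, 5, 6}) = 2
G(10) = mex({0, 1, 2, 4, 5, 6}) = 3
G(11) = mex({0, 1, 2, 3, 5, 6}) = 4
G(12) = mex({0, 1, 2, 3, 4, 6}) = 5
Observe that G(7)..G(12) = 0, 1, 2, 3, 4, 5 repeats G(0)..G(5) = 0, 1, 2, 3, 4, 5.
For k >= max(S) = 6, G(k) is determined by the previous 6 values G(k-6)..G(k-1); a window of 6 consecutive values has recurred shifted by 7, so by induction G(k + 7) = G(k) for all k >= 0: the sequence is periodic from the start with period 7.
One period: G(0..6) = 0, 1, 2, 3, 4, 5, 6.
34 mod 7 = 6, so G(34) = G(6) = 6.

6


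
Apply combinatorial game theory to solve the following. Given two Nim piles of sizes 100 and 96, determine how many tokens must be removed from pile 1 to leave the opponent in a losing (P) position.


Piles: 100 and 96
Current XOR: 100 XOR 96 = 4 (non-zero, so this is an N-position).
To make the XOR zero, we need to find a move that balances the piles.
For pile 1 (size 100): target = 100 XOR 4 = 96
We reduce pile 1 from 100 to 96.
Tokens removed: 100 - 96 = 4
Verification: 96 XOR 96 = 0

4


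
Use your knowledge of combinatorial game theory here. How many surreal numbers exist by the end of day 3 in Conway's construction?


Day 0: {|} = 0 is born. Count = 1.
Day n: the number of surreal numbers born by day n is 2^(n+1) - 1.
By day 0: 2^1 - 1 = 1
By day 1: 2^2 - 1 = 3
By day 2: 2^3 - 1 = 7
By day 3: 2^4 - 1 = 15
By day 3: 15 surreal numbers.

15


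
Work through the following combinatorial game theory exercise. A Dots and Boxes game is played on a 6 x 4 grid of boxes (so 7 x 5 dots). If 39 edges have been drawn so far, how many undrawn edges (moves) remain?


Grid: 6 x 4 boxes, i.e. 7 rows and 5 columns of dots.
Horizontal edges: (rows + 1) * cols = 7 * 4 = 28
Vertical edges: rows * (cols + 1) = 6 * 5 = 30
Total edges: 28 + 30 = 58
Edges drawn: 39
Remaining: 58 - 39 = 19

19


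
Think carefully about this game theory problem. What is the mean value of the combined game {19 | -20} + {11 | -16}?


G1 = {19 | -20}, G2 = {11 | -16}
Each is a switch {a | b} with numbers a > b; its mean value is (a + b)/2, and mean value is additive over game sums: m(G1 + G2) = m(G1) + m(G2).
Mean of G1 = (19 + (-20))/2 = -1/2 = -1/2
Mean of G2 = (11 + (-16))/2 = -5/2 = -5/2
Mean of G1 + G2 = -1/2 + -5/2 = -3

-3


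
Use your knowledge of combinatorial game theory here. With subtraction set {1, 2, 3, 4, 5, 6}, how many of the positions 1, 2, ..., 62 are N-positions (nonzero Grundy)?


Subtraction set S = {1, 2, 3, 4, 5, 6}, so G(n) = n mod 7.
G(n) = 0 when n is a multiple of 7.
Multiples of 7 in [1, 62]: 8
N-positions (nonzero Grundy) = 62 - 8 = 54

54


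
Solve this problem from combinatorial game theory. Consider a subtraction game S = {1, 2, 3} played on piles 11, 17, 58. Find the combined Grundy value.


Subtraction set: {1, 2, 3}
For this subtraction set, G(n) = n mod 4 (period = max + 1 = 4).
Pile 1 (size 11): G(11) = 11 mod 4 = 3
Pile 2 (size 17): G(17) = 17 mod 4 = 1
Pile 3 (size 58): G(58) = 58 mod 4 = 2
Total Grundy value = XOR of all: 3 XOR 1 XOR 2 = 0

0


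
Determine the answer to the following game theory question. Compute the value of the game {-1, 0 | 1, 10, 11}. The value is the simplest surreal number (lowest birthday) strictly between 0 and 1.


Left options: {-1, 0}, max = 0
Right options: {1, 10, 11}, min = 1
All options are numbers and max(Left) < min(Right), so by the simplicity theorem the value is the simplest (earliest-born) number strictly between 0 and 1.
No integer lies strictly between 0 and 1, so the value is the dyadic rational m/2^k in the interval with the smallest k (then m odd); search k = 1, 2, ...:
Denominator 2: 1/2 lies strictly between 0 and 1 -- found.
The simplest number in the interval is 1/2.
Game value = 1/2

1/2


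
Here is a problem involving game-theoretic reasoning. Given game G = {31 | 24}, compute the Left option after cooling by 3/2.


Original game: {31 | 24} (a switch {a | b} with a > b).
Cooling by t (for t below the temperature (a - b)/2 = 7/2) taxes each move by t: {a | b} cooled by t is {a - t | b + t}.
Cooling amount: t = 3/2
Cooled Left option: 31 - 3/2 = 59/2
Cooled Right option: 24 + 3/2 = 51/2
Cooled game: {59/2 | 51/2}
Left option = 59/2

59/2


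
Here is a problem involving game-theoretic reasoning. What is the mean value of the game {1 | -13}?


Game = {1 | -13}, a switch {a | b} with numbers a > b.
Its thermograph has left wall a - t and right wall b + t, which meet at t = (a - b)/2, where both equal (a + b)/2. So the mast (mean value) is at (a + b)/2.
Mean = (1 + (-13))/2 = -12/2 = -6

-6


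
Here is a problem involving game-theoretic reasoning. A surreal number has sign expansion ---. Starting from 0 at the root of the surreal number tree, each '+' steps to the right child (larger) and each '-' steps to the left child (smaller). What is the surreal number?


Sign expansion: ---
Rule: track bounds (lo, hi), initially (-inf, +inf). On '+', the current value becomes lo and we move to the simplest number in (value, hi): value + 1 if hi = +inf, otherwise the midpoint (value + hi)/2. On '-', the current value becomes hi and we move to value - 1 if lo = -inf, otherwise the midpoint (lo + value)/2.
Start at 0.
Step 1: sign = -, move left. Bounds: (-inf, 0). Value = -1
Step 2: sign = -, move left. Bounds: (-inf, -1). Value = -2
Step 3: sign = -, move left. Bounds: (-inf, -2). Value = -3
The surreal number with sign expansion --- is -3.

-3


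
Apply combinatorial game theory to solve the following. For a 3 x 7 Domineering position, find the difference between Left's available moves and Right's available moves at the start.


Board is 3 x 7 (rows x cols).
Left (vertical) placements: (rows-1) * cols = 2 * 7 = 14
Right (horizontal) placements: rows * (cols-1) = 3 * 6 = 18
Advantage = Left - Right = 14 - 18 = -4

-4


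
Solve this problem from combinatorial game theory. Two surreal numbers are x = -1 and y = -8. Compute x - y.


x = -1, y = -8
x - y = -1 - -8 = 7

7


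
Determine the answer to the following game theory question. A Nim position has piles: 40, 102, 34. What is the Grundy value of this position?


We need the XOR (exclusive or) of all pile sizes.
After XOR-ing pile 1 (size 40): 0 XOR 40 = 40
After XOR-ing pile 2 (size 102): 40 XOR 102 = 78
After XOR-ing pile 3 (size 34): 78 XOR 34 = 108
The Nim-value of this position is 108.

108


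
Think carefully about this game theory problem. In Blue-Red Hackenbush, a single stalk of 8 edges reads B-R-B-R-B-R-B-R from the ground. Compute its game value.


Edges (from ground): B-R-B-R-B-R-B-R
By Berlekamp's sign-expansion rule, a Blue-Red Hackenbush stalk has the value of the surreal number whose sign sequence is the edge sequence with B -> + and R -> -.
Sign sequence: +-+-+-+-
Trace the sign expansion in the surreal number tree, starting from 0:
Edge 1: B (sign +) -> bounds (0, +inf), value = 1
Edge 2: R (sign -) -> bounds (0, 1), value = 1/2
Edge 3: B (sign +) -> bounds (1/2, 1), value = 3/4
Edge 4: R (sign -) -> bounds (1/2, 3/4), value = 5/8
Edge 5: B (sign +) -> bounds (5/8, 3/4), value = 11/16
Edge 6: R (sign -) -> bounds (5/8, 11/16), value = 21/32
Edge 7: B (sign +) -> bounds (21/32, 11/16), value = 43/64
Edge 8: R (sign -) -> bounds (21/32, 43/64), value = 85/128
Game value = 85/128

85/128


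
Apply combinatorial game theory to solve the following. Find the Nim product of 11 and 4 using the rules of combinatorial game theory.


Nim multiplication is bilinear over XOR: (u XOR v) * w = (u*w) XOR (v*w).
So we split each operand into its bit components and XOR the pairwise Nim products.
11 = 1 + 2 + 8 (as XOR of powers of 2).
4 = 4 (as XOR of powers of 2).
Using the standard Nim-product table on single bits:
  2*2 = 3,   2*4 = 8,   2*8 = 12,
  4*4 = 6,   4*8 = 11,  8*8 = 13,
and  1*x = x (identity), k*l = l*k (commutative).
Pairwise Nim products:
  1 * 4 = 4
  2 * 4 = 8
  8 * 4 = 11
XOR them: 4 XOR 8 XOR 11 = 7.
Result: 11 * 4 = 7 (in Nim).

7


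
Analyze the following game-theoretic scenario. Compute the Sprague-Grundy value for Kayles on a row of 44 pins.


Kayles: a move removes 1 or 2 adjacent pins from a contiguous row.
Removing pins from a row of k leaves two independent rows (a, b) with a + b = k - 1 (one pin) or a + b = k - 2 (two pins); an end removal gives a = 0.
By Sprague-Grundy, G(k) = mex{ G(a) XOR G(b) } over all these splits. G(0) = 0.
G(1): splits (0,0):0^0=0 -> mex({0}) = 1
G(2): splits (0,1):0^1=1 (0,0):0^0=0 -> mex({0, 1}) = 2
G(3): splits (0,2):0^2=2 (1,1):1^1=0 (0,1):0^1=1 -> mex({0, 1, 2}) = 3
G(4): splits (0,3):0^3=3 (1,2):1^2=3 (0,2):0^2=2 (1,1):1^1=0 -> mex({0, 2, 3}) = 1
G(5): splits (0,4):0^1=1 (1,3):1^3=2 (2,2):2^2=0 (0,3):0^3=3 (1,2):1^2=3 -> mex({0, 1, 2, 3}) = 4
G(6) = mex({0, 1, 2, 4}) = 3
G(7) = mex({0, 1, 3, 4, 5}) = 2
G(8) = mex({0, 2, 3, 5, 6}) = 1
G(9) = mex({0, 1, 2, 3, 6, 7}) = 4
G(10) = mex({0, 1, 3, 4, 5, 7}) = 2
G(11) = mex({0, 1, 2, 3, 4, 5}) = 6
G(12) = mex({0, 1, 2, 3, 5, 6, 7}) = 4
G(13) = mex({0, 2, 3, 4, 6, 7}) = 1
G(14) = mex({0, 1, 4, 5, 6, 7}) = 2
G(15) = mex({0, 1, 2, 3, 4, 5, 6}) = 7
G(16) = mex({0, 2, 3, 5, 6, 7}) = 1
G(17) = mex({0, 1, 2, 3, 5, 6, 7}) = 4
G(18) = mex({0, 1, 2, 4, 5, 6}) = 3
G(19) = mex({0, 1, 3, 4, 5, 7}) = 2
G(20) = mex({0, 2, 3, 4, 5, 6, 7}) = 1
G(21) = mex({0, 1, 2, 3, 5, 6, 7}) = 4
G(22) = mex({0, 1, 2, 3, 4, 5, 7}) = 6
G(23) = mex({0, 1, 2, 3, 4, 5, 6}) = 7
G(24) = mex({0, 1, 2, 3, 5, 6, 7}) = 4
G(25) = mex({0, 2, 3, 4, 6, 7}) = 1
G(26) = mex({0, 1, 3, 4, 5, 6, 7}) = 2
G(27) = mex({0, 1, 2, 3, 4, 5, 6, 7}) = 8
G(28) = mex({0, 1, 2, 3, 4, 6, 7, 8}) = 5
G(29) = mex({0, 1, 2, 3, 5, 6, 7, 8, 9}) = 4
G(30) = mex({0, 1, 2, 3, 4, 5, 6, 9, 10}) = 7
G(31) = mex({0, 1, 3, 4, 5, 7, 10, 11}) = 2
G(32) = mex({0, 2, 3, 4, 5, 6, 7, 9, 11}) = 1
G(33) = mex({0, 1, 2, 3, 4, 5, 6, 7, 9, 12}) = 8
G(34) = mex({0, 1, 2, 3, 4, 5, 7, 8, 11, 12}) = 6
G(35) = mex({0, 1, 2, 3, 4, 5, 6, 8, 9, 10, 11}) = 7
G(36) = mex({0, 1, 2, 3, 5, 6, 7, 9, 10}) = 4
G(37) = mex({0, 2, 3, 4, 6, 7, 9, 10, 11, 12}) = 1
G(38) = mex({0, 1, 3, 4, 5, 6, 7, 9, 10, 11, 12}) = 2
G(39) = mex({0, 1, 2, 4, 5, 6, 7, 9, 10, 12, 14}) = 3
G(40) = mex({0, 2, 3, 4, 6, 7, 11, 12, 14}) = 1
G(41) = mex({0, 1, 2, 3, 5, 6, 7, 9, 10, 11, 12}) = 4
G(42) = mex({0, 1, 2, 3, 4, 5, 6, 9, 10}) = 7
G(43) = mex({0, 1, 3, 4, 5, 7, 9, 10, 12, 15}) = 2
G(44) = mex({0, 2, 3, 4, 5, 6, 7, 9, 10, 12, 15}) = 1
Therefore G(44) = 1.

1


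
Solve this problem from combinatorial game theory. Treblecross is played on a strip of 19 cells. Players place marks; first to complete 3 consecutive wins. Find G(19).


Treblecross: place X on empty cells; 3-in-a-row wins.
Playing within two cells of an existing X lets the opponent win at once, so sensible play treats the cells i-2..i+2 around each X as dead. The player left with no safe cell loses, so this is a normal-play take-away game on strips of safe cells.
Placing X at cell i (0-indexed) of a strip of k safe cells leaves independent strips of sizes max(0, i-2) and max(0, k-i-3). Hence G(k) = mex{ G(max(0,i-2)) XOR G(max(0,k-i-3)) : 0 <= i < k }, with G(0) = 0.
G(1): splits (0,0):0^0=0 -> mex({0}) = 1
G(2): splits (0,0):0^0=0 -> mex({0}) = 1
G(3): splits (0,0):0^0=0 -> mex({0}) = 1
G(4): splits (0,1):0^1=1 (0,0):0^0=0 -> mex({0, 1}) = 2
G(5): splits (0,2):0^1=1 (0,1):0^1=1 (0,0):0^0=0 -> mex({0, 1}) = 2
G(6) = mex({1}) = 0
G(7) = mex({0, 1, 2}) = 3
G(8) = mex({0, 1, 2}) = 3
G(9) = mex({0, 2}) = 1
G(10) = mex({0, 2, 3}) = 1
G(11) = mex({0, 3}) = 1
G(12) = mex({1, 3}) = 0
G(13) = mex({0, 1, 2, 3}) = 4
G(14) = mex({0, 1, 2}) = 3
G(15) = mex({0, 1, 2}) = 3
G(16) = mex({0, 1, 2, 4}) = 3
G(17) = mex({0, 1, 3, 4}) = 2
G(18) = mex({0, 1, 3, 4}) = 2
G(19) = mex({0, 1, 3, 5}) = 2
Therefore G(19) = 2.

2


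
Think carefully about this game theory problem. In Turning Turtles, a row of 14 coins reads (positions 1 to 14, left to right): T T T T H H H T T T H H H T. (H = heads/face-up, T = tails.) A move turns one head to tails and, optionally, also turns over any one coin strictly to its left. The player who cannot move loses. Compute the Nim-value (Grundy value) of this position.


Coins: T T T T H H H T T T H H H T
Key fact: a single head at position k behaves exactly like a Nim heap of size k (turning it to T and optionally flipping a coin at j < k corresponds to moving the heap from k to j, or to 0), and heads combine as a disjunctive sum (two heads at the same place would cancel, matching j XOR j = 0). So the Nim-value is the XOR of the 1-indexed positions of the heads.
Face-up positions (1-indexed): [5, 6, 7, 11, 12, 13]
XOR 0 with 5: 0 XOR 5 = 5
XOR 5 with 6: 5 XOR 6 = 3
XOR 3 with 7: 3 XOR 7 = 4
XOR 4 with 11: 4 XOR 11 = 15
XOR 15 with 12: 15 XOR 12 = 3
XOR 3 with 13: 3 XOR 13 = 14
Nim-value = 14

14
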